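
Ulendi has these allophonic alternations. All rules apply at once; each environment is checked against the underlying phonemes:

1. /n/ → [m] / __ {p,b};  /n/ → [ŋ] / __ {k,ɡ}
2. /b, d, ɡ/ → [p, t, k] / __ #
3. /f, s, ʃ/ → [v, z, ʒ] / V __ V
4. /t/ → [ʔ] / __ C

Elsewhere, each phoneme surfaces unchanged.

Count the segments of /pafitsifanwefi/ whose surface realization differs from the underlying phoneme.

4

Segments that undergo a rule: /f/ → [v] (rule 3); /t/ → [ʔ] (rule 4); /f/ → [v] (rule 3); /f/ → [v] (rule 3).
All other segments surface unchanged.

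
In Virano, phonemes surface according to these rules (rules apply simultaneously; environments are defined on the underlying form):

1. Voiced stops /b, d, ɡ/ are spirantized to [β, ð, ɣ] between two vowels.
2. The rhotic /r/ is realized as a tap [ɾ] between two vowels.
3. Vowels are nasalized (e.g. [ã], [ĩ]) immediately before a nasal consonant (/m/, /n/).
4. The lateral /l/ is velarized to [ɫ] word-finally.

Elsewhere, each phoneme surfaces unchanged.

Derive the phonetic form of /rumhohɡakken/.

/r/ (word-initial) fails the environment for rule 2, so it stays [r].
/u/ — between /r/ and /m/, before a nasal consonant — surfaces as [ũ] (rule 3).
/m/ (between /u/ and /h/) is unaffected → [m].
/h/ stays [h].
/o/ (between /h/ and /h/) is in the target of rule 3 but the environment (before a nasal consonant) is not met → [o].
/h/ (between /o/ and /ɡ/) is unaffected → [h].
/ɡ/ — between /h/ and /a/; rule 1 does not apply here → [ɡ].
/a/ (between /ɡ/ and /k/) is in the target of rule 3 but the environment (before a nasal consonant) is not met → [a].
/k/ (between /a/ and /k/) is unaffected → [k].
/k/ (between /k/ and /e/) is unaffected → [k].
Rule 3 applies to /e/ (between /k/ and /n/: before a nasal consonant) → [ẽ].
/n/ (word-final): no rule targets it → [n].

[rũmhohɡakkẽn]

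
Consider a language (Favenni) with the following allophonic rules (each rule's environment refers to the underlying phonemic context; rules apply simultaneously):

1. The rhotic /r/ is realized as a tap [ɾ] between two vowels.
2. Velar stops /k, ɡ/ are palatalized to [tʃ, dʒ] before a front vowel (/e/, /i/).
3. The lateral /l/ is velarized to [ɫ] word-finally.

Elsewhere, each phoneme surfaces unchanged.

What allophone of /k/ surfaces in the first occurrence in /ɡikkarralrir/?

[k]

/k/ (between /i/ and /k/) is in the target of rule 2 but the environment (before a front vowel) is not met → [k].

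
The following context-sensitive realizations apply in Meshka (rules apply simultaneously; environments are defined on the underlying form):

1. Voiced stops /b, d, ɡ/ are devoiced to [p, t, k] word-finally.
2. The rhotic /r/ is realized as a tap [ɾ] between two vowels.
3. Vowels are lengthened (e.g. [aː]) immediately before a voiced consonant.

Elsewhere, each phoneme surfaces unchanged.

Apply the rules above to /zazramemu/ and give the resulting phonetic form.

[zaːzraːmeːmu]

/z/ (word-initial): no rule targets it → [z].
/a/ — between /z/ and /z/, before a voiced consonant — surfaces as [aː] (rule 3).
/z/ (between /a/ and /r/): no rule targets it → [z].
/r/ — between /z/ and /a/; rule 2 does not apply here → [r].
/a/ (between /r/ and /m/) occurs before a voiced consonant → [aː] by rule 3.
/m/ stays [m].
/e/ (between /m/ and /m/): before a voiced consonant, so rule 3 applies → [eː].
/m/ (between /e/ and /u/) is unaffected → [m].
/u/ (word-final) is in the target of rule 3 but the environment (before a voiced consonant) is not met → [u].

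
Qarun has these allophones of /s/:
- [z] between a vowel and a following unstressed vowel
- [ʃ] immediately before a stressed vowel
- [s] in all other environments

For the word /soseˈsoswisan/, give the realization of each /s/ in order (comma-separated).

[s], [z], [ʃ], [s], [z]

Occurrence 1 (position 1): no conditioning environment matches → elsewhere allophone [s].
Occurrence 2 (position 3): between a vowel and a following unstressed vowel → [z].
Occurrence 3 (position 5): immediately before a stressed vowel → [ʃ].
Occurrence 4 (position 7): no conditioning environment matches → elsewhere allophone [s].
Occurrence 5 (position 10): between a vowel and a following unstressed vowel → [z].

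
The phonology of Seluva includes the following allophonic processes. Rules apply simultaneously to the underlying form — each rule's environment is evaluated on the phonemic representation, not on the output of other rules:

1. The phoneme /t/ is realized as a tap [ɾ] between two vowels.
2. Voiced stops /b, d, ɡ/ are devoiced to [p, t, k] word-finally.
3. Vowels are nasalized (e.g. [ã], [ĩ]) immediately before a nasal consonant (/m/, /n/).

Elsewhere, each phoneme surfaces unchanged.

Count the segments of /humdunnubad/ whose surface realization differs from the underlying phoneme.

3

Segments that undergo a rule: /u/ → [ũ] (rule 3); /u/ → [ũ] (rule 3); /d/ → [t] (rule 2).
All other segments surface unchanged.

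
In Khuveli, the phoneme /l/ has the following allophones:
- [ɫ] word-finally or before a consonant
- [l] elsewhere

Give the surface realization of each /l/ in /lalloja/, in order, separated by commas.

[l], [ɫ], [l]

Occurrence 1 (position 1): no conditioning environment matches → elsewhere allophone [l].
Occurrence 2 (position 3): word-finally or before a consonant → [ɫ].
Occurrence 3 (position 4): no conditioning environment matches → elsewhere allophone [l].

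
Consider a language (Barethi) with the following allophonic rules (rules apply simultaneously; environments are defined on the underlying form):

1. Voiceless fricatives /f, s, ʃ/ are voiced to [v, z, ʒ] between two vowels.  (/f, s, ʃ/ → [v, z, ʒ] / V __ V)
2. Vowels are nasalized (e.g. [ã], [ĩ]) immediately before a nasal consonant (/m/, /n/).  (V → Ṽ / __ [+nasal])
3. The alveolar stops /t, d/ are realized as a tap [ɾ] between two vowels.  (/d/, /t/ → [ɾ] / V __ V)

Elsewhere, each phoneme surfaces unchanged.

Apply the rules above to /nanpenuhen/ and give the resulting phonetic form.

/a/ — between /n/ and /n/, before a nasal consonant — surfaces as [ã] (rule 2).
Rule 2 applies to /e/ (between /p/ and /n/: before a nasal consonant) → [ẽ].
/u/ — between /n/ and /h/; rule 2 does not apply here → [u].
/e/ meets the environment for rule 2 (before a nasal consonant) → [ẽ].

[nãnpẽnuhẽn]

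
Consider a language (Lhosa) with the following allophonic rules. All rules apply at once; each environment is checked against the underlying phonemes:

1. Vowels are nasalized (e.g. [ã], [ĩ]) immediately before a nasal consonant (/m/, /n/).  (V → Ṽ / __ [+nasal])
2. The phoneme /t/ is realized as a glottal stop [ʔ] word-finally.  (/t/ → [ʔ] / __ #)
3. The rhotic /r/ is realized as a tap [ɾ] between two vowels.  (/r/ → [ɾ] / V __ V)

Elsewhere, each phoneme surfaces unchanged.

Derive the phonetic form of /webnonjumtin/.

/w/ — not in any rule's target class → [w].
/e/ (between /w/ and /b/) is in the target of rule 1 but the environment (before a nasal consonant) is not met → [e].
/b/ stays [b].
/n/ — not in any rule's target class → [n].
Rule 1 applies to /o/ (between /n/ and /n/: before a nasal consonant) → [õ].
/n/ (between /o/ and /j/): no rule targets it → [n].
/j/ — not in any rule's target class → [j].
/u/ — between /j/ and /m/, before a nasal consonant — surfaces as [ũ] (rule 1).
/m/ (between /u/ and /t/): no rule targets it → [m].
/t/ — between /m/ and /i/; rule 2 does not apply here → [t].
/i/ (between /t/ and /n/): before a nasal consonant, so rule 1 applies → [ĩ].
/n/ (word-final): no rule targets it → [n].

[webnõnjũmtĩn]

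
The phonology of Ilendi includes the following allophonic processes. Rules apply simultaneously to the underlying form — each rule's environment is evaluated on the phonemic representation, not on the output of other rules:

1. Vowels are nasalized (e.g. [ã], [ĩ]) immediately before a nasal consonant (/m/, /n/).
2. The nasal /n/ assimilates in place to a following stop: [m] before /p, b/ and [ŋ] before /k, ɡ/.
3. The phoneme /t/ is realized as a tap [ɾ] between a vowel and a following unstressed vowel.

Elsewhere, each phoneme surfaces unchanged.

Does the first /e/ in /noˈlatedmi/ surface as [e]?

Yes

/e/ (between /t/ and /d/) fails the environment for rule 1, so it stays [e].
The actual realization is [e], which matches [e].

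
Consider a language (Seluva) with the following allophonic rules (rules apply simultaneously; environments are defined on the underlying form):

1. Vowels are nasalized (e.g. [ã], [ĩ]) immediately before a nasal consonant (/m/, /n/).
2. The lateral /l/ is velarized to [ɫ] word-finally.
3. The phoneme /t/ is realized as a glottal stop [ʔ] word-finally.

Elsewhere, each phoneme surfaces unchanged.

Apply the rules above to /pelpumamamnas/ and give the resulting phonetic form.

[pelpũmãmãmnas]

/p/ — not in any rule's target class → [p].
/e/ (between /p/ and /l/) is in the target of rule 1 but the environment (before a nasal consonant) is not met → [e].
/l/ (between /e/ and /p/) is in the target of rule 2 but the environment (word-finally) is not met → [l].
/p/ (between /l/ and /u/) is unaffected → [p].
Rule 1 applies to /u/ (between /p/ and /m/: before a nasal consonant) → [ũ].
/m/ (between /u/ and /a/): no rule targets it → [m].
/a/ (between /m/ and /m/) occurs before a nasal consonant → [ã] by rule 1.
/m/ (between /a/ and /a/): no rule targets it → [m].
/a/ (between /m/ and /m/) occurs before a nasal consonant → [ã] by rule 1.
/m/ — not in any rule's target class → [m].
/n/ — not in any rule's target class → [n].
/a/ (between /n/ and /s/): rule 1 targets it, but not before a nasal consonant → unchanged [a].
/s/ stays [s].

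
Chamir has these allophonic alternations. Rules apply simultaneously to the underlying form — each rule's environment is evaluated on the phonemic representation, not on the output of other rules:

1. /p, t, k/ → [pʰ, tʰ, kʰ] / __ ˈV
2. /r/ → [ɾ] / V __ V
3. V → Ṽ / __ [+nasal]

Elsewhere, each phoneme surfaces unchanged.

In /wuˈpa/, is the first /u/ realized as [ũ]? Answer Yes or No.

/u/ — between /w/ and /p/; rule 3 does not apply here → [u].
The actual realization is [u], not [ũ].

No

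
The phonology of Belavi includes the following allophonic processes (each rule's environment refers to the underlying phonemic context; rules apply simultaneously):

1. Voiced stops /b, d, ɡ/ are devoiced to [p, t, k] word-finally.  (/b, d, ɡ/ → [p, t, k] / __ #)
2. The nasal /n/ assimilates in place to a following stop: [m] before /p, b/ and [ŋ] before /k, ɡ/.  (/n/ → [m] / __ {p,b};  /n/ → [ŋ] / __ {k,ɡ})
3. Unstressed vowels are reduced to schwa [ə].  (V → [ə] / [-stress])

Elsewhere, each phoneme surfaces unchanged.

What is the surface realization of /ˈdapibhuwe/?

[ˈdapəbhəwə]

/d/ (word-initial) is in the target of rule 1 but the environment (word-finally) is not met → [d].
/a/ — between /d/ and /p/; rule 3 does not apply here → [a].
/p/ — not in any rule's target class → [p].
Rule 3 applies to /i/ (between /p/ and /b/: in an unstressed syllable) → [ə].
/b/ — between /i/ and /h/; rule 1 does not apply here → [b].
/h/ (between /b/ and /u/): no rule targets it → [h].
/u/ — between /h/ and /w/, in an unstressed syllable — surfaces as [ə] (rule 3).
/w/ (between /u/ and /e/): no rule targets it → [w].
/e/ (word-final) occurs in an unstressed syllable → [ə] by rule 3.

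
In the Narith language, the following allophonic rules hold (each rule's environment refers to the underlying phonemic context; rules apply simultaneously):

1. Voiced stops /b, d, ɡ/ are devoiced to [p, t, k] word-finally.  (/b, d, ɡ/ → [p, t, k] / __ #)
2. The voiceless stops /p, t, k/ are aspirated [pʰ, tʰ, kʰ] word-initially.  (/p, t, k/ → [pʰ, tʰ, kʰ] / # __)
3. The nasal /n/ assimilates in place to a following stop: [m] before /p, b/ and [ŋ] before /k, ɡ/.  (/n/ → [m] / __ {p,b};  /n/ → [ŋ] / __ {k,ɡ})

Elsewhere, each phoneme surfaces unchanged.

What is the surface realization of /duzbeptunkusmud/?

/d/ (word-initial) is in the target of rule 1 but the environment (word-finally) is not met → [d].
/u/ (between /d/ and /z/): no rule targets it → [u].
/z/ — not in any rule's target class → [z].
/b/ (between /z/ and /e/) fails the environment for rule 1, so it stays [b].
/e/ stays [e].
/p/ (between /e/ and /t/) fails the environment for rule 2, so it stays [p].
/t/ (between /p/ and /u/) fails the environment for rule 2, so it stays [t].
/u/ (between /t/ and /n/) is unaffected → [u].
/n/ (between /u/ and /k/): before a labial or velar stop, so rule 3 applies → [ŋ].
/k/ (between /n/ and /u/) fails the environment for rule 2, so it stays [k].
/u/ stays [u].
/s/ stays [s].
/m/ (between /s/ and /u/): no rule targets it → [m].
/u/ (between /m/ and /d/): no rule targets it → [u].
/d/ (word-final): word-finally, so rule 1 applies → [t].

[duzbeptuŋkusmut]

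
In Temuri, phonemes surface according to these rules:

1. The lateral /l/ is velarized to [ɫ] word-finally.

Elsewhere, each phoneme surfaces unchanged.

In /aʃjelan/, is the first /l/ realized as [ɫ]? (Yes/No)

/l/ (between /e/ and /a/) is in the target of rule 1 but the environment (word-finally) is not met → [l].
The actual realization is [l], not [ɫ].

No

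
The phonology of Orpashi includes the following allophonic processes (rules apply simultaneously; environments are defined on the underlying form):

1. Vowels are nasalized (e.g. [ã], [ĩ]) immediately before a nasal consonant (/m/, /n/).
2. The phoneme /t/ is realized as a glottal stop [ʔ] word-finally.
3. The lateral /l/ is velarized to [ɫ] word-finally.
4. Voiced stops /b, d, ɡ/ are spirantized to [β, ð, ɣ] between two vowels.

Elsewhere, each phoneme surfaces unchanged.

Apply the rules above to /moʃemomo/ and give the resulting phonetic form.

[moʃẽmõmo]

/m/ stays [m].
/o/ (between /m/ and /ʃ/) fails the environment for rule 1, so it stays [o].
/ʃ/ — not in any rule's target class → [ʃ].
/e/ (between /ʃ/ and /m/) occurs before a nasal consonant → [ẽ] by rule 1.
/m/ — not in any rule's target class → [m].
Rule 1 applies to /o/ (between /m/ and /m/: before a nasal consonant) → [õ].
/m/ (between /o/ and /o/): no rule targets it → [m].
/o/ (word-final) fails the environment for rule 1, so it stays [o].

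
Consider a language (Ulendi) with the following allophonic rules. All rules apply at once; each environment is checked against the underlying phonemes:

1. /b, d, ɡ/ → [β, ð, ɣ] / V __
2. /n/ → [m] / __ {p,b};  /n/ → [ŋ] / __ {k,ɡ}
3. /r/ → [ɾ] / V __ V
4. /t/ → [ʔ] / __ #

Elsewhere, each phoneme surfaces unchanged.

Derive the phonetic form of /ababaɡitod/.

[aβaβaɣitoð]

/a/ — not in any rule's target class → [a].
/b/ meets the environment for rule 1 (immediately after a vowel) → [β].
/a/ stays [a].
/b/ (between /a/ and /a/) occurs immediately after a vowel → [β] by rule 1.
/a/ stays [a].
/ɡ/ (between /a/ and /i/): immediately after a vowel, so rule 1 applies → [ɣ].
/i/ (between /ɡ/ and /t/): no rule targets it → [i].
/t/ (between /i/ and /o/) is in the target of rule 4 but the environment (word-finally) is not met → [t].
/o/ (between /t/ and /d/) is unaffected → [o].
/d/ (word-final) occurs immediately after a vowel → [ð] by rule 1.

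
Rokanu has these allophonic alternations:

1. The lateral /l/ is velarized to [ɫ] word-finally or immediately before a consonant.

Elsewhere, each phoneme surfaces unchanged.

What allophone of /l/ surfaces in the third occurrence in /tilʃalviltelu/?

[ɫ]

/l/ — between /i/ and /t/, word-finally or immediately before a consonant — surfaces as [ɫ] (rule 1).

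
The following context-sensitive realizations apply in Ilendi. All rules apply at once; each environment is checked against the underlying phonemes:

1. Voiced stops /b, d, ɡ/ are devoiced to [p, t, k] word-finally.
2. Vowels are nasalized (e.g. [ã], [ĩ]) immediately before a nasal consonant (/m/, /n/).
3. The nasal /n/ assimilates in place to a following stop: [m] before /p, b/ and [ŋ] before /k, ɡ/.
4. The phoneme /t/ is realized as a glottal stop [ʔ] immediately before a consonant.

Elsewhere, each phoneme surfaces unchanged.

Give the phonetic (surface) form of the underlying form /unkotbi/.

[ũŋkoʔbi]

/u/ (word-initial) occurs before a nasal consonant → [ũ] by rule 2.
/n/ — between /u/ and /k/, before a labial or velar stop — surfaces as [ŋ] (rule 3).
/k/ — not in any rule's target class → [k].
/o/ (between /k/ and /t/) is in the target of rule 2 but the environment (before a nasal consonant) is not met → [o].
/t/ — between /o/ and /b/, immediately before a consonant — surfaces as [ʔ] (rule 4).
/b/ (between /t/ and /i/) is in the target of rule 1 but the environment (word-finally) is not met → [b].
/i/ (word-final) fails the environment for rule 2, so it stays [i].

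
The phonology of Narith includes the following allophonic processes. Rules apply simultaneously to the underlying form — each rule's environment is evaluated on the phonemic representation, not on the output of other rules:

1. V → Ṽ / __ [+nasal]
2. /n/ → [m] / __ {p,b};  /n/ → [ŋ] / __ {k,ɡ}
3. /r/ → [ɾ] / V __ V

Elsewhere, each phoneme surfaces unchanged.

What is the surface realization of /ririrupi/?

/r/ (word-initial) is in the target of rule 3 but the environment (between two vowels) is not met → [r].
/i/ — between /r/ and /r/; rule 1 does not apply here → [i].
/r/ meets the environment for rule 3 (between two vowels) → [ɾ].
/i/ — between /r/ and /r/; rule 1 does not apply here → [i].
/r/ — between /i/ and /u/, between two vowels — surfaces as [ɾ] (rule 3).
/u/ (between /r/ and /p/): rule 1 targets it, but not before a nasal consonant → unchanged [u].
/p/ — not in any rule's target class → [p].
/i/ (word-final) is in the target of rule 1 but the environment (before a nasal consonant) is not met → [i].

[riɾiɾupi]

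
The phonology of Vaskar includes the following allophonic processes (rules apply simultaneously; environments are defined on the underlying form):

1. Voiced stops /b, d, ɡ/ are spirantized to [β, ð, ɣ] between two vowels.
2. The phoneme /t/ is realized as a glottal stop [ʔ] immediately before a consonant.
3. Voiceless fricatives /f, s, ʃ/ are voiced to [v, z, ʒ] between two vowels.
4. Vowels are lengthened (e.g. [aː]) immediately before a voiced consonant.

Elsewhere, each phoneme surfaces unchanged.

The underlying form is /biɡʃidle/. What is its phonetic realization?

/b/ (word-initial) is in the target of rule 1 but the environment (between two vowels) is not met → [b].
Rule 4 applies to /i/ (between /b/ and /ɡ/: before a voiced consonant) → [iː].
/ɡ/ (between /i/ and /ʃ/) fails the environment for rule 1, so it stays [ɡ].
/ʃ/ (between /ɡ/ and /i/): rule 3 targets it, but not between two vowels → unchanged [ʃ].
Rule 4 applies to /i/ (between /ʃ/ and /d/: before a voiced consonant) → [iː].
/d/ (between /i/ and /l/): rule 1 targets it, but not between two vowels → unchanged [d].
/l/ stays [l].
/e/ — word-final; rule 4 does not apply here → [e].

[biːɡʃiːdle]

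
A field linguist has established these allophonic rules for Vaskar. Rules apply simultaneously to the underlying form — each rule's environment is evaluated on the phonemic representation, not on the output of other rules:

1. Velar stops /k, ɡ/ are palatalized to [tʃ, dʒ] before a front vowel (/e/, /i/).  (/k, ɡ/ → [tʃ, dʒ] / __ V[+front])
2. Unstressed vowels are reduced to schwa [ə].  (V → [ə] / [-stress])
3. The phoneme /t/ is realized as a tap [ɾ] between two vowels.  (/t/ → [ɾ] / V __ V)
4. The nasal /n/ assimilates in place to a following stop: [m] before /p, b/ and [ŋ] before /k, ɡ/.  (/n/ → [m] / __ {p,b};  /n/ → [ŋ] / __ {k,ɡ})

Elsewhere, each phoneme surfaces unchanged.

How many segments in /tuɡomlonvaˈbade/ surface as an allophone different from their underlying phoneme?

5

Segments that undergo a rule: /u/ → [ə] (rule 2); /o/ → [ə] (rule 2); /o/ → [ə] (rule 2); /a/ → [ə] (rule 2); /e/ → [ə] (rule 2).
All other segments surface unchanged.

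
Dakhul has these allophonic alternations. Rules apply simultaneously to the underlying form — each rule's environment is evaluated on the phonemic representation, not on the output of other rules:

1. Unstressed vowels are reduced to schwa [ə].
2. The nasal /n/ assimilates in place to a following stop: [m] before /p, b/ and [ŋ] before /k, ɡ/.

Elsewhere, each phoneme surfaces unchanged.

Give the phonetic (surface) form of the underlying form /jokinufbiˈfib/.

/o/ (between /j/ and /k/) occurs in an unstressed syllable → [ə] by rule 1.
/i/ (between /k/ and /n/) occurs in an unstressed syllable → [ə] by rule 1.
/n/ (between /i/ and /u/) is in the target of rule 2 but the environment (before a labial or velar stop) is not met → [n].
/u/ meets the environment for rule 1 (in an unstressed syllable) → [ə].
Rule 1 applies to /i/ (between /b/ and /f/: in an unstressed syllable) → [ə].
/i/ (between /f/ and /b/): rule 1 targets it, but not in an unstressed syllable → unchanged [i].

[jəkənəfbəˈfib]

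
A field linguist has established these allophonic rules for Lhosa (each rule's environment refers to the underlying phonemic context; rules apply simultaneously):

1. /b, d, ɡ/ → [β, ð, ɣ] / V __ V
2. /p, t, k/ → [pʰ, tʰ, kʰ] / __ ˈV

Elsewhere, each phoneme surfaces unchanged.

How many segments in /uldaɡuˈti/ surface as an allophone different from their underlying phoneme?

2

Segments that undergo a rule: /ɡ/ → [ɣ] (rule 1); /t/ → [tʰ] (rule 2).
All other segments surface unchanged.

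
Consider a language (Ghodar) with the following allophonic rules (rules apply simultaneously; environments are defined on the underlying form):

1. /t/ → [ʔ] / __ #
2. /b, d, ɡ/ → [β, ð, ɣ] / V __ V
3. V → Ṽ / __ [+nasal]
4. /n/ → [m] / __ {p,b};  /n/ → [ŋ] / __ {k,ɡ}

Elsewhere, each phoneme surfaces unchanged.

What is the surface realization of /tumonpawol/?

/t/ (word-initial): rule 1 targets it, but not word-finally → unchanged [t].
/u/ (between /t/ and /m/): before a nasal consonant, so rule 3 applies → [ũ].
/m/ (between /u/ and /o/) is unaffected → [m].
/o/ — between /m/ and /n/, before a nasal consonant — surfaces as [õ] (rule 3).
/n/ (between /o/ and /p/): before a labial or velar stop, so rule 4 applies → [m].
/p/ (between /n/ and /a/) is unaffected → [p].
/a/ — between /p/ and /w/; rule 3 does not apply here → [a].
/w/ stays [w].
/o/ (between /w/ and /l/) is in the target of rule 3 but the environment (before a nasal consonant) is not met → [o].
/l/ — not in any rule's target class → [l].

[tũmõmpawol]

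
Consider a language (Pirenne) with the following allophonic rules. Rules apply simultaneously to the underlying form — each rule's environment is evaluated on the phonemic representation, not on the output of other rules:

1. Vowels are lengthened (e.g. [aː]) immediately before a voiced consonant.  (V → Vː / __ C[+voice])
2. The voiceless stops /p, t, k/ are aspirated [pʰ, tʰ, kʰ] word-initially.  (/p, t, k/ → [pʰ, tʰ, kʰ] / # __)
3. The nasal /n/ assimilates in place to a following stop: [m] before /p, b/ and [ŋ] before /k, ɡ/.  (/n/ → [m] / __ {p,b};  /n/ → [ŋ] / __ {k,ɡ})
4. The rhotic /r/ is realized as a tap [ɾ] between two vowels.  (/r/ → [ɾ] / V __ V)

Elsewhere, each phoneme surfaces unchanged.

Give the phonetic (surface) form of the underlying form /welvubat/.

[weːlvuːbat]

/w/ (word-initial): no rule targets it → [w].
/e/ — between /w/ and /l/, before a voiced consonant — surfaces as [eː] (rule 1).
/l/ (between /e/ and /v/) is unaffected → [l].
/v/ (between /l/ and /u/): no rule targets it → [v].
Rule 1 applies to /u/ (between /v/ and /b/: before a voiced consonant) → [uː].
/b/ — not in any rule's target class → [b].
/a/ (between /b/ and /t/) is in the target of rule 1 but the environment (before a voiced consonant) is not met → [a].
/t/ — word-final; rule 2 does not apply here → [t].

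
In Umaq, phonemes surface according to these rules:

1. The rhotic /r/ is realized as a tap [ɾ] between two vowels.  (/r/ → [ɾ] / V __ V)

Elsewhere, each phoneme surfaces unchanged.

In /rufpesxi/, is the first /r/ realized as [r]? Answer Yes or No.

Yes

/r/ (word-initial) is in the target of rule 1 but the environment (between two vowels) is not met → [r].
The actual realization is [r], which matches [r].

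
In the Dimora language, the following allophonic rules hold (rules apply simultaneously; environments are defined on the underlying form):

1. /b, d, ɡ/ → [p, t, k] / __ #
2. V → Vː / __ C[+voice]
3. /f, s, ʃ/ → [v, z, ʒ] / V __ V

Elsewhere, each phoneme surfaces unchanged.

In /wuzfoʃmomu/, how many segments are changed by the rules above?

Segments that undergo a rule: /u/ → [uː] (rule 2); /o/ → [oː] (rule 2).
All other segments surface unchanged.

2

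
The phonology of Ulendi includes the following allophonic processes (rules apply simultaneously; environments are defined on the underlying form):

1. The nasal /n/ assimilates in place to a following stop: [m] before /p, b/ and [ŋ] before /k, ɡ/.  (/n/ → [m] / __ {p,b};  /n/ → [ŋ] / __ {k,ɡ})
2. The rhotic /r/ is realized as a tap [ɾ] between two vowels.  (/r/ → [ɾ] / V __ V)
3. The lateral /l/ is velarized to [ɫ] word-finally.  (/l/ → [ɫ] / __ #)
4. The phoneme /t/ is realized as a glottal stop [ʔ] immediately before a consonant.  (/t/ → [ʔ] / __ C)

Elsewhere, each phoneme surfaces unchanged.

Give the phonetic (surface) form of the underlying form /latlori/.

/l/ (word-initial) is in the target of rule 3 but the environment (word-finally) is not met → [l].
/a/ (between /l/ and /t/): no rule targets it → [a].
/t/ (between /a/ and /l/) occurs immediately before a consonant → [ʔ] by rule 4.
/l/ (between /t/ and /o/) fails the environment for rule 3, so it stays [l].
/o/ (between /l/ and /r/): no rule targets it → [o].
Rule 2 applies to /r/ (between /o/ and /i/: between two vowels) → [ɾ].
/i/ (word-final) is unaffected → [i].

[laʔloɾi]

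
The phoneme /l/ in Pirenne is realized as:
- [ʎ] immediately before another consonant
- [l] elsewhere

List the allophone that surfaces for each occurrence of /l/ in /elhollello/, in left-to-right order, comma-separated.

[ʎ], [ʎ], [l], [ʎ], [l]

Occurrence 1 (position 2): immediately before another consonant → [ʎ].
Occurrence 2 (position 5): immediately before another consonant → [ʎ].
Occurrence 3 (position 6): no conditioning environment matches → elsewhere allophone [l].
Occurrence 4 (position 8): immediately before another consonant → [ʎ].
Occurrence 5 (position 9): no conditioning environment matches → elsewhere allophone [l].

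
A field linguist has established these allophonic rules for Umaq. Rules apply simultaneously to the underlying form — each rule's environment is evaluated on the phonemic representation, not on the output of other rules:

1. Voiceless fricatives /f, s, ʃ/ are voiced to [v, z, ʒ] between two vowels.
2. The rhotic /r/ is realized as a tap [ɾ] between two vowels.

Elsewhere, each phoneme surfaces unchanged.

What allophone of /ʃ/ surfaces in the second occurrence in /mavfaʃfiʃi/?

/ʃ/ meets the environment for rule 1 (between two vowels) → [ʒ].

[ʒ]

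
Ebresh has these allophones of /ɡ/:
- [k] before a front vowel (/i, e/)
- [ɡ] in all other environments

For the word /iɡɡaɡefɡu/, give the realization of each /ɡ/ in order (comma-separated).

[ɡ], [ɡ], [k], [ɡ]

Occurrence 1 (position 2): no conditioning environment matches → elsewhere allophone [ɡ].
Occurrence 2 (position 3): no conditioning environment matches → elsewhere allophone [ɡ].
Occurrence 3 (position 5): before a front vowel (/i, e/) → [k].
Occurrence 4 (position 8): no conditioning environment matches → elsewhere allophone [ɡ].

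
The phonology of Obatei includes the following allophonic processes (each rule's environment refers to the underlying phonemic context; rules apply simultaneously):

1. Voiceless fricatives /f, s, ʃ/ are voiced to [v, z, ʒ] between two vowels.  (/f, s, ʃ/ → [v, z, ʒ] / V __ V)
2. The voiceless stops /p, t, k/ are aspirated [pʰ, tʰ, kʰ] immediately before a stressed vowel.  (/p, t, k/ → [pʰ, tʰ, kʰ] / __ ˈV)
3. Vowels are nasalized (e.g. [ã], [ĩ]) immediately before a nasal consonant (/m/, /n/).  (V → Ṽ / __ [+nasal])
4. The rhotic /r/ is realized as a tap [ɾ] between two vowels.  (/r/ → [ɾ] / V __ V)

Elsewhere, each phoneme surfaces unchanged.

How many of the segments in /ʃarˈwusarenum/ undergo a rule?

Segments that undergo a rule: /s/ → [z] (rule 1); /r/ → [ɾ] (rule 4); /e/ → [ẽ] (rule 3); /u/ → [ũ] (rule 3).
All other segments surface unchanged.

4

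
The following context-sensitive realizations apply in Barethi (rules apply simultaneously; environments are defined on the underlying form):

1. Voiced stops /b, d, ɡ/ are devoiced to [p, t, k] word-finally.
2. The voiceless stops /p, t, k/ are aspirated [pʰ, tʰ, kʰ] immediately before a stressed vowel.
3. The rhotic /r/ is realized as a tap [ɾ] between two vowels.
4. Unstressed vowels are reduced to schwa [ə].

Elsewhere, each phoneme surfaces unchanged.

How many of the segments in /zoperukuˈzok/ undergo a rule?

Segments that undergo a rule: /o/ → [ə] (rule 4); /e/ → [ə] (rule 4); /r/ → [ɾ] (rule 3); /u/ → [ə] (rule 4); /u/ → [ə] (rule 4).
All other segments surface unchanged.

5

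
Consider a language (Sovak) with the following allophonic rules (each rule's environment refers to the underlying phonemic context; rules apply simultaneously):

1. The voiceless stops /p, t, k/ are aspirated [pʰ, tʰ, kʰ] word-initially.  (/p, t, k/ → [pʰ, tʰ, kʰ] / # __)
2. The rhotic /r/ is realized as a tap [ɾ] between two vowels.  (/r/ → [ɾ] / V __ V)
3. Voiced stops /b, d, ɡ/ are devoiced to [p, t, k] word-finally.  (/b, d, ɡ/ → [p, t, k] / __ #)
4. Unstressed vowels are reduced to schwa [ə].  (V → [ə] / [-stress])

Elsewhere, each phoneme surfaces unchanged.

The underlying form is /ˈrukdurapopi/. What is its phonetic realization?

[ˈrukdəɾəpəpə]

/r/ (word-initial): rule 2 targets it, but not between two vowels → unchanged [r].
/u/ (between /r/ and /k/) is in the target of rule 4 but the environment (in an unstressed syllable) is not met → [u].
/k/ — between /u/ and /d/; rule 1 does not apply here → [k].
/d/ — between /k/ and /u/; rule 3 does not apply here → [d].
/u/ (between /d/ and /r/) occurs in an unstressed syllable → [ə] by rule 4.
/r/ (between /u/ and /a/) occurs between two vowels → [ɾ] by rule 2.
/a/ (between /r/ and /p/) occurs in an unstressed syllable → [ə] by rule 4.
/p/ (between /a/ and /o/) is in the target of rule 1 but the environment (word-initially) is not met → [p].
/o/ — between /p/ and /p/, in an unstressed syllable — surfaces as [ə] (rule 4).
/p/ (between /o/ and /i/): rule 1 targets it, but not word-initially → unchanged [p].
Rule 4 applies to /i/ (word-final: in an unstressed syllable) → [ə].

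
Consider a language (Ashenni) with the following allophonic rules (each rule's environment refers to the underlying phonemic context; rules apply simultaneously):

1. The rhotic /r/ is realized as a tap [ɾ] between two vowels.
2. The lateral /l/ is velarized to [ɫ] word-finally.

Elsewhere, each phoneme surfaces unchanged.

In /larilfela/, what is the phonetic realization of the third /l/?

[l]

/l/ (between /e/ and /a/) is in the target of rule 2 but the environment (word-finally) is not met → [l].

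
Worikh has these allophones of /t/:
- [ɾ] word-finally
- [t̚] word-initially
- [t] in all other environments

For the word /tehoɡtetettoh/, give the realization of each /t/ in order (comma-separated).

[t̚], [t], [t], [t], [t]

Occurrence 1 (position 1): word-initially → [t̚].
Occurrence 2 (position 6): no conditioning environment matches → elsewhere allophone [t].
Occurrence 3 (position 8): no conditioning environment matches → elsewhere allophone [t].
Occurrence 4 (position 10): no conditioning environment matches → elsewhere allophone [t].
Occurrence 5 (position 11): no conditioning environment matches → elsewhere allophone [t].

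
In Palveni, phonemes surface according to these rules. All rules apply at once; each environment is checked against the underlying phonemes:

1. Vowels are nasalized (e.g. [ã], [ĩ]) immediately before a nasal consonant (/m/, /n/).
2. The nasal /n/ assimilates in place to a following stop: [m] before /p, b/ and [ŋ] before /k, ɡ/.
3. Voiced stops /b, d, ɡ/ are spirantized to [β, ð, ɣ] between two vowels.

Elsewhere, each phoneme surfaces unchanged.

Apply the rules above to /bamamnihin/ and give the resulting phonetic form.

[bãmãmnihĩn]

/b/ (word-initial) is in the target of rule 3 but the environment (between two vowels) is not met → [b].
Rule 1 applies to /a/ (between /b/ and /m/: before a nasal consonant) → [ã].
/m/ (between /a/ and /a/) is unaffected → [m].
/a/ — between /m/ and /m/, before a nasal consonant — surfaces as [ã] (rule 1).
/m/ (between /a/ and /n/) is unaffected → [m].
/n/ (between /m/ and /i/): rule 2 targets it, but not before a labial or velar stop → unchanged [n].
/i/ (between /n/ and /h/) is in the target of rule 1 but the environment (before a nasal consonant) is not met → [i].
/h/ stays [h].
/i/ — between /h/ and /n/, before a nasal consonant — surfaces as [ĩ] (rule 1).
/n/ — word-final; rule 2 does not apply here → [n].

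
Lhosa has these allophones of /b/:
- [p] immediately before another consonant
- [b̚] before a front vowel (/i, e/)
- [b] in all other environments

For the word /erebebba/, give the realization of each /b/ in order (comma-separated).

Occurrence 1 (position 4): before a front vowel (/i, e/) → [b̚].
Occurrence 2 (position 6): immediately before another consonant → [p].
Occurrence 3 (position 7): no conditioning environment matches → elsewhere allophone [b].

[b̚], [p], [b]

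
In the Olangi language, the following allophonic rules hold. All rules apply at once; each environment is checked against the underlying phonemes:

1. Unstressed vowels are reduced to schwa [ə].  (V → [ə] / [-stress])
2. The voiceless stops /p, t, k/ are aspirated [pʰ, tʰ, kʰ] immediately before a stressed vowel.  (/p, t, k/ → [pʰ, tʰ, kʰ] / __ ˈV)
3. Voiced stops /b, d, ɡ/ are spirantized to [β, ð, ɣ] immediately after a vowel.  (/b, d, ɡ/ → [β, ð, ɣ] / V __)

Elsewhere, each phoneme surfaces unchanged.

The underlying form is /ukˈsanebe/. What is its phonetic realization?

Rule 1 applies to /u/ (word-initial: in an unstressed syllable) → [ə].
/k/ (between /u/ and /s/) fails the environment for rule 2, so it stays [k].
/a/ (between /s/ and /n/) is in the target of rule 1 but the environment (in an unstressed syllable) is not met → [a].
/e/ (between /n/ and /b/): in an unstressed syllable, so rule 1 applies → [ə].
/b/ (between /e/ and /e/): immediately after a vowel, so rule 3 applies → [β].
/e/ — word-final, in an unstressed syllable — surfaces as [ə] (rule 1).

[əkˈsanəβə]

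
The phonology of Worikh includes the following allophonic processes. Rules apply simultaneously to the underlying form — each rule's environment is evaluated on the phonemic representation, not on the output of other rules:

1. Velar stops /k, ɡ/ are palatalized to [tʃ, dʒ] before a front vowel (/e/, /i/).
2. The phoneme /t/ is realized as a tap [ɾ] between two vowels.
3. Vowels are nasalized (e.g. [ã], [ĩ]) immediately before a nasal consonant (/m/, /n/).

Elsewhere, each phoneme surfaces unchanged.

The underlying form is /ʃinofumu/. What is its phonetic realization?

/ʃ/ stays [ʃ].
Rule 3 applies to /i/ (between /ʃ/ and /n/: before a nasal consonant) → [ĩ].
/n/ (between /i/ and /o/): no rule targets it → [n].
/o/ — between /n/ and /f/; rule 3 does not apply here → [o].
/f/ (between /o/ and /u/) is unaffected → [f].
Rule 3 applies to /u/ (between /f/ and /m/: before a nasal consonant) → [ũ].
/m/ (between /u/ and /u/): no rule targets it → [m].
/u/ (word-final): rule 3 targets it, but not before a nasal consonant → unchanged [u].

[ʃĩnofũmu]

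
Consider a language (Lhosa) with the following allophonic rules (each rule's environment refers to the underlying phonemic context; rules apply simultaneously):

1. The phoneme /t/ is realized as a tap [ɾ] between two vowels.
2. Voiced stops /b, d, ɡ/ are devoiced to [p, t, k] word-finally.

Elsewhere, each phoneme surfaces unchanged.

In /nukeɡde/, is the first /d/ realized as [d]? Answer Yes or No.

/d/ (between /ɡ/ and /e/) is in the target of rule 2 but the environment (word-finally) is not met → [d].
The actual realization is [d], which matches [d].

Yes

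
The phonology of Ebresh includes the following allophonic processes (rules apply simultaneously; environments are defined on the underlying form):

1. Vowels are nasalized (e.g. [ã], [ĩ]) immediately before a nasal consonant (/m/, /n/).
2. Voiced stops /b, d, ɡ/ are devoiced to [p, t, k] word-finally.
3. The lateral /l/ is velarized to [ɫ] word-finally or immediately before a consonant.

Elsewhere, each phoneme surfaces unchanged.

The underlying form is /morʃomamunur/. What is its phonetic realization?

[morʃõmãmũnur]

/m/ — not in any rule's target class → [m].
/o/ (between /m/ and /r/): rule 1 targets it, but not before a nasal consonant → unchanged [o].
/r/ (between /o/ and /ʃ/) is unaffected → [r].
/ʃ/ stays [ʃ].
/o/ meets the environment for rule 1 (before a nasal consonant) → [õ].
/m/ (between /o/ and /a/): no rule targets it → [m].
Rule 1 applies to /a/ (between /m/ and /m/: before a nasal consonant) → [ã].
/m/ — not in any rule's target class → [m].
/u/ meets the environment for rule 1 (before a nasal consonant) → [ũ].
/n/ (between /u/ and /u/) is unaffected → [n].
/u/ (between /n/ and /r/) fails the environment for rule 1, so it stays [u].
/r/ — not in any rule's target class → [r].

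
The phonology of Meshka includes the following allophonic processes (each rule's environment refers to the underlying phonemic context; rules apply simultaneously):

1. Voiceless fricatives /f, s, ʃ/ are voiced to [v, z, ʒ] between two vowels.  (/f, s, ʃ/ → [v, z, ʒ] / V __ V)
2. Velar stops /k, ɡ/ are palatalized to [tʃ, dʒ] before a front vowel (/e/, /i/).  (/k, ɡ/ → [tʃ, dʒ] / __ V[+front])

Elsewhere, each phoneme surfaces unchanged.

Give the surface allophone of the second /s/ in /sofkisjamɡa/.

[s]

/s/ — between /i/ and /j/; rule 1 does not apply here → [s].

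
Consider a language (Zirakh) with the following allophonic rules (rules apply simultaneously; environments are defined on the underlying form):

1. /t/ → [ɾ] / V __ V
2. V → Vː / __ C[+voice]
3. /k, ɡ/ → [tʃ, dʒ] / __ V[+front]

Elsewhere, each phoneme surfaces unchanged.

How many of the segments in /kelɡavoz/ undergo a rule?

4

Segments that undergo a rule: /k/ → [tʃ] (rule 3); /e/ → [eː] (rule 2); /a/ → [aː] (rule 2); /o/ → [oː] (rule 2).
All other segments surface unchanged.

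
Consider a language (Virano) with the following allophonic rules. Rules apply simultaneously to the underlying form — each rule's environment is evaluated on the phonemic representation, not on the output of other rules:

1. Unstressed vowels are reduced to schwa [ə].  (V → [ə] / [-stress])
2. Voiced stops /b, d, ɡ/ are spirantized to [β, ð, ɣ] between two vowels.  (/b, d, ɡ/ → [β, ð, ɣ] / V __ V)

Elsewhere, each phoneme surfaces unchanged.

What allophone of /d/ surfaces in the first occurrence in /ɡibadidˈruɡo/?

[ð]

/d/ — between /a/ and /i/, between two vowels — surfaces as [ð] (rule 2).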